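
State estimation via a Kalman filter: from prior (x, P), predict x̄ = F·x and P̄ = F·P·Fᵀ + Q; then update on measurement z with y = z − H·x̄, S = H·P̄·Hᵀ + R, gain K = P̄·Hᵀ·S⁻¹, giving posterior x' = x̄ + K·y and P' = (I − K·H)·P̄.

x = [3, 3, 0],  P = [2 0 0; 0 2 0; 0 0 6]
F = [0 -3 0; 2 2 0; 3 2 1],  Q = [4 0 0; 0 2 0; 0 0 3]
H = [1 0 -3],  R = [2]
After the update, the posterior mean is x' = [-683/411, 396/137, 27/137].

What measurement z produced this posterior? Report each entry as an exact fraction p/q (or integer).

x̄ = F·x = [-9, 12, 15]
P̄ = F·P·Fᵀ + Q = [22 -12 -12; -12 18 20; -12 20 35]
S = H·P̄·Hᵀ + R = [411]
K = P̄·Hᵀ·S⁻¹ = [58/411; -24/137; -39/137]
x' − x̄ = [3016/411, -1248/137, -2028/137] = K·y
y = (KᵀK)⁻¹·Kᵀ·(x' − x̄) = [52]
z = y + H·x̄ = [52] + [-54] = [-2]

z = [-2]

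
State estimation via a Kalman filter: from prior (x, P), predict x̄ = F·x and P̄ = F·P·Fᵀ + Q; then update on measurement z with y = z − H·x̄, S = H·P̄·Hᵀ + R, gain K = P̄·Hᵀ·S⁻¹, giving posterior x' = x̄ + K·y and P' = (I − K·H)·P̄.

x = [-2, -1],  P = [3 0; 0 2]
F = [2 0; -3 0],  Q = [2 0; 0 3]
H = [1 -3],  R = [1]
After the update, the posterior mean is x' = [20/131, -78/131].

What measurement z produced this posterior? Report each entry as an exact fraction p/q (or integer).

z = [2]

x̄ = F·x = [-4, 6]
P̄ = F·P·Fᵀ + Q = [14 -18; -18 30]
S = H·P̄·Hᵀ + R = [393]
K = P̄·Hᵀ·S⁻¹ = [68/393; -36/131]
x' − x̄ = [544/131, -864/131] = K·y
y = (KᵀK)⁻¹·Kᵀ·(x' − x̄) = [24]
z = y + H·x̄ = [24] + [-22] = [2]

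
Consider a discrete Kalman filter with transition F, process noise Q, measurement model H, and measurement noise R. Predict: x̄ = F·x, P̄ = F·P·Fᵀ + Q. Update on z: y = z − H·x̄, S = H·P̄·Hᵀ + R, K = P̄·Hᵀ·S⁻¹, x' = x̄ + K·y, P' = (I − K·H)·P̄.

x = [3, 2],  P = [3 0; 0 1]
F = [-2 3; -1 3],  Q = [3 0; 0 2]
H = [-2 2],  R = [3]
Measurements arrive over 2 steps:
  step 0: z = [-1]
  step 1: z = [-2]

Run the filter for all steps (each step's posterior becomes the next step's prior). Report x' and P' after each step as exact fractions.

step 0: x̄ = F·x = [0, 3]
step 0: P̄ = F·P·Fᵀ + Q = [24 15; 15 14]
step 0: y = z − H·x̄ = [-7]
step 0: S = H·P̄·Hᵀ + R = [35]
step 0: K = P̄·Hᵀ·S⁻¹ = [-18/35; -2/35]
step 0: x' = x̄ + K·y = [18/5, 17/5]
step 0: P' = (I − K·H)·P̄ = [516/35 489/35; 489/35 486/35]
step 1: x̄ = F·x = [3, 33/5]
step 1: P̄ = F·P·Fᵀ + Q = [135/7 201/7; 201/7 2026/35]
step 1: y = z − H·x̄ = [-46/5]
step 1: S = H·P̄·Hᵀ + R = [2869/35]
step 1: K = P̄·Hᵀ·S⁻¹ = [660/2869; 2042/2869]
step 1: x' = x̄ + K·y = [2535/2869, 149/2869]
step 1: P' = (I − K·H)·P̄ = [42885/2869 43875/2869; 43875/2869 46938/2869]

step 0: x' = [18/5, 17/5], P' = [516/35 489/35; 489/35 486/35]
step 1: x' = [2535/2869, 149/2869], P' = [42885/2869 43875/2869; 43875/2869 46938/2869]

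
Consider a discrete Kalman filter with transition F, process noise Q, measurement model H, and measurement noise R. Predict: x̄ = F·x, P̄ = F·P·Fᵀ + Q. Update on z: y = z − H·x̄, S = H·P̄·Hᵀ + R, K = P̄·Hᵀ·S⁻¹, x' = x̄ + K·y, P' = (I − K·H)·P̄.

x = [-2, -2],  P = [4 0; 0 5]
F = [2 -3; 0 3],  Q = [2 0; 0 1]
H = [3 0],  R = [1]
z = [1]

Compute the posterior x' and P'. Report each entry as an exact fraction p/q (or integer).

x̄ = F·x = [2, -6]
P̄ = F·P·Fᵀ + Q = [63 -45; -45 46]
y = z − H·x̄ = [-5]
S = H·P̄·Hᵀ + R = [568]
K = P̄·Hᵀ·S⁻¹ = [189/568; -135/568]
x' = x̄ + K·y = [191/568, -2733/568]
P' = (I − K·H)·P̄ = [63/568 -45/568; -45/568 7903/568]

x' = [191/568, -2733/568]
P' = [63/568 -45/568; -45/568 7903/568]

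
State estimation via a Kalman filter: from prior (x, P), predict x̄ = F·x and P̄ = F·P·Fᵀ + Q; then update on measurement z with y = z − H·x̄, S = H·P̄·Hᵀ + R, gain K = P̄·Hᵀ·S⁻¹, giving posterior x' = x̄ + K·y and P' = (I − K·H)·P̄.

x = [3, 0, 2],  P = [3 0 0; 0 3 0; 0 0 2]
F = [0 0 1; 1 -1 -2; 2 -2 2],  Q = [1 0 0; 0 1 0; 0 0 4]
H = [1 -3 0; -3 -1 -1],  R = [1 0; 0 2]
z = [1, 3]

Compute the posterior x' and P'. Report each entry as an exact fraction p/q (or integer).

x' = [-49/100, -51/100, -3/5]
P' = [6357/14200 1643/14200 -871/710; 1643/14200 1957/14200 -289/710; -871/710 -289/710 374/71]

x̄ = F·x = [2, -1, 10]
P̄ = F·P·Fᵀ + Q = [3 -4 4; -4 15 4; 4 4 36]
y = z − H·x̄ = [-4, 18]
S = H·P̄·Hᵀ + R = [163 12; 12 88]
K = P̄·Hᵀ·S⁻¹ = [357/3550 -1647/14200; -1057/3550 -553/14200; -2/355 -419/710]
x' = x̄ + K·y = [-49/100, -51/100, -3/5]
P' = (I − K·H)·P̄ = [6357/14200 1643/14200 -871/710; 1643/14200 1957/14200 -289/710; -871/710 -289/710 374/71]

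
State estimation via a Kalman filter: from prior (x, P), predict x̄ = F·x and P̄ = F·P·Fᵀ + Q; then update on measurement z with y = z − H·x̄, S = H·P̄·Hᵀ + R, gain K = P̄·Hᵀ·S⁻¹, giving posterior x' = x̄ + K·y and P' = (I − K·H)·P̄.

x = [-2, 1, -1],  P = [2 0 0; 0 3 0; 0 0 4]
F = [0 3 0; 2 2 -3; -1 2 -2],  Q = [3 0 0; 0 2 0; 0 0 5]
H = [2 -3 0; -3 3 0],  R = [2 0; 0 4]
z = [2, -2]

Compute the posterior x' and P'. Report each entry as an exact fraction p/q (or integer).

x̄ = F·x = [3, 1, 6]
P̄ = F·P·Fᵀ + Q = [30 18 18; 18 58 32; 18 32 35]
y = z − H·x̄ = [-1, 4]
S = H·P̄·Hᵀ + R = [428 -432; -432 472]
K = P̄·Hᵀ·S⁻¹ = [-795/962 -801/962; -831/962 -258/481; -318/481 -993/1924]
x' = x̄ + K·y = [477/962, -271/962, 2211/481]
P' = (I − K·H)·P̄ = [2397/481 1863/481 1629/481; 1863/481 1519/481 1298/481; 1629/481 1298/481 16363/962]

x' = [477/962, -271/962, 2211/481]
P' = [2397/481 1863/481 1629/481; 1863/481 1519/481 1298/481; 1629/481 1298/481 16363/962]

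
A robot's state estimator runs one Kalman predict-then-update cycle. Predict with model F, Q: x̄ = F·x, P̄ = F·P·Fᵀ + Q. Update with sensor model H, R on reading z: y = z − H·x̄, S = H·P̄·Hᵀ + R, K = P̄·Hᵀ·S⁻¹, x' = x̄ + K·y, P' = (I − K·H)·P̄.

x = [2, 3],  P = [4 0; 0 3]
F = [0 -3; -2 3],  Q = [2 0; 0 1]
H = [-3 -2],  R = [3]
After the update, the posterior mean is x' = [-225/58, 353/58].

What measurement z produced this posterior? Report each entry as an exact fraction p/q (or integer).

z = [-1]

x̄ = F·x = [-9, 5]
P̄ = F·P·Fᵀ + Q = [29 -27; -27 44]
S = H·P̄·Hᵀ + R = [116]
K = P̄·Hᵀ·S⁻¹ = [-33/116; -7/116]
x' − x̄ = [297/58, 63/58] = K·y
y = (KᵀK)⁻¹·Kᵀ·(x' − x̄) = [-18]
z = y + H·x̄ = [-18] + [17] = [-1]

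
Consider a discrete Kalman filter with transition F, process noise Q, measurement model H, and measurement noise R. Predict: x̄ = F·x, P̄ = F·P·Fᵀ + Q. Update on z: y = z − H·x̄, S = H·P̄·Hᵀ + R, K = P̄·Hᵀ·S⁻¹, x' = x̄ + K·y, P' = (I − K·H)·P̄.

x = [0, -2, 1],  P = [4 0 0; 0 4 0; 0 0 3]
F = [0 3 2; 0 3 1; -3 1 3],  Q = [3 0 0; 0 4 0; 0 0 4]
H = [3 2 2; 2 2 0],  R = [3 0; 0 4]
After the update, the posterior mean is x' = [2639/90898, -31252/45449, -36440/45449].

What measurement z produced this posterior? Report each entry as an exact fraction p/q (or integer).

x̄ = F·x = [-4, -5, 1]
P̄ = F·P·Fᵀ + Q = [51 42 30; 42 43 21; 30 21 71]
S = H·P̄·Hᵀ + R = [1950 1102; 1102 716]
K = P̄·Hᵀ·S⁻¹ = [1920/45449 17703/90898; -1369/45449 12898/45449; 20945/45449 -25762/45449]
x' − x̄ = [366231/90898, 195993/45449, -81889/45449] = K·y
y = (KᵀK)⁻¹·Kᵀ·(x' − x̄) = [17, 17]
z = y + H·x̄ = [17, 17] + [-20, -18] = [-3, -1]

z = [-3, -1]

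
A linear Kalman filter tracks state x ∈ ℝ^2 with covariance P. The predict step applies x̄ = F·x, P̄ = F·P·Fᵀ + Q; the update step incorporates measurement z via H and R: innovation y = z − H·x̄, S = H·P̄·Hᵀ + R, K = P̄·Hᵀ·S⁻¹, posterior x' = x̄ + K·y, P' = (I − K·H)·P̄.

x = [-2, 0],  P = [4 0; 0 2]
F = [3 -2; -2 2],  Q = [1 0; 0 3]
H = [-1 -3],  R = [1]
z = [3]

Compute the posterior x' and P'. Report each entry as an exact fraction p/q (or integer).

x̄ = F·x = [-6, 4]
P̄ = F·P·Fᵀ + Q = [45 -32; -32 27]
y = z − H·x̄ = [9]
S = H·P̄·Hᵀ + R = [97]
K = P̄·Hᵀ·S⁻¹ = [51/97; -49/97]
x' = x̄ + K·y = [-123/97, -53/97]
P' = (I − K·H)·P̄ = [1764/97 -605/97; -605/97 218/97]

x' = [-123/97, -53/97]
P' = [1764/97 -605/97; -605/97 218/97]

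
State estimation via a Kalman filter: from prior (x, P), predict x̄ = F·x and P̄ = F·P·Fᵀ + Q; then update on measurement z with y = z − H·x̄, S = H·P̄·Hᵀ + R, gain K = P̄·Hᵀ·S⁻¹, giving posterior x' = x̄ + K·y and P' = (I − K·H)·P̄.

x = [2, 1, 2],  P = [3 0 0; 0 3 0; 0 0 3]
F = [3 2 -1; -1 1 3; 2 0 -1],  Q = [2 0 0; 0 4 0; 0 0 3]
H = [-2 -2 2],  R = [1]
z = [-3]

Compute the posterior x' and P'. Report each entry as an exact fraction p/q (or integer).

x̄ = F·x = [6, 5, 2]
P̄ = F·P·Fᵀ + Q = [44 -12 21; -12 37 -15; 21 -15 18]
y = z − H·x̄ = [15]
S = H·P̄·Hᵀ + R = [253]
K = P̄·Hᵀ·S⁻¹ = [-2/23; -80/253; 24/253]
x' = x̄ + K·y = [108/23, 65/253, 866/253]
P' = (I − K·H)·P̄ = [968/23 -436/23 531/23; -436/23 2961/253 -1875/253; 531/23 -1875/253 3978/253]

x' = [108/23, 65/253, 866/253]
P' = [968/23 -436/23 531/23; -436/23 2961/253 -1875/253; 531/23 -1875/253 3978/253]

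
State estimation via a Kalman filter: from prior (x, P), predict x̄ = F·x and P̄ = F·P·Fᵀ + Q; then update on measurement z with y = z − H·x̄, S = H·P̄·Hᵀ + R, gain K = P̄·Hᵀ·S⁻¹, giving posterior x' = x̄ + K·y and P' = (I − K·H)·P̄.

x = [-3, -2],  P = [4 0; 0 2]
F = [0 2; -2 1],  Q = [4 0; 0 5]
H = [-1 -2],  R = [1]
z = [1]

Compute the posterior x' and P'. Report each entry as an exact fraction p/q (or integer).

x̄ = F·x = [-4, 4]
P̄ = F·P·Fᵀ + Q = [12 4; 4 23]
y = z − H·x̄ = [5]
S = H·P̄·Hᵀ + R = [121]
K = P̄·Hᵀ·S⁻¹ = [-20/121; -50/121]
x' = x̄ + K·y = [-584/121, 234/121]
P' = (I − K·H)·P̄ = [1052/121 -516/121; -516/121 283/121]

x' = [-584/121, 234/121]
P' = [1052/121 -516/121; -516/121 283/121]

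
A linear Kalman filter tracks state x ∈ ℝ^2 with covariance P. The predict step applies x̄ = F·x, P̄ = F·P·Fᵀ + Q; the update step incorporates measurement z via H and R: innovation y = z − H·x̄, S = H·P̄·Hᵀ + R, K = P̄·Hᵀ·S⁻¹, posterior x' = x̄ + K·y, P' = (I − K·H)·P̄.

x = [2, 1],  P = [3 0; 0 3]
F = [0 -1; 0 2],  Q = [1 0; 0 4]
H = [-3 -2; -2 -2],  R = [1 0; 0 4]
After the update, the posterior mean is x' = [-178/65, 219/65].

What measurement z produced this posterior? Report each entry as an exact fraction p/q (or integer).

x̄ = F·x = [-1, 2]
P̄ = F·P·Fᵀ + Q = [4 -6; -6 16]
S = H·P̄·Hᵀ + R = [29 28; 28 36]
K = P̄·Hᵀ·S⁻¹ = [-28/65 29/65; 14/65 -47/65]
x' − x̄ = [-113/65, 89/65] = K·y
y = (KᵀK)⁻¹·Kᵀ·(x' − x̄) = [3, -1]
z = y + H·x̄ = [3, -1] + [-1, -2] = [2, -3]

z = [2, -3]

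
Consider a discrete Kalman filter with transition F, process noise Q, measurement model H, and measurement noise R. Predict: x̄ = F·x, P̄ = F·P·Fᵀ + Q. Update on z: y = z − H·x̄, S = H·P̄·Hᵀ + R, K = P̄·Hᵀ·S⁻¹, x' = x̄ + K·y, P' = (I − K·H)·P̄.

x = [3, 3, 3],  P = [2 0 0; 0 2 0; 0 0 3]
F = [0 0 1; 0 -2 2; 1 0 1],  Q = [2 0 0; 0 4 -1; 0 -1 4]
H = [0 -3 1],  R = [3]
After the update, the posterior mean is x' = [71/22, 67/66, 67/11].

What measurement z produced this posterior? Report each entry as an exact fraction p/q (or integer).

x̄ = F·x = [3, 0, 6]
P̄ = F·P·Fᵀ + Q = [5 6 3; 6 24 5; 3 5 9]
S = H·P̄·Hᵀ + R = [198]
K = P̄·Hᵀ·S⁻¹ = [-5/66; -67/198; -1/33]
x' − x̄ = [5/22, 67/66, 1/11] = K·y
y = (KᵀK)⁻¹·Kᵀ·(x' − x̄) = [-3]
z = y + H·x̄ = [-3] + [6] = [3]

z = [3]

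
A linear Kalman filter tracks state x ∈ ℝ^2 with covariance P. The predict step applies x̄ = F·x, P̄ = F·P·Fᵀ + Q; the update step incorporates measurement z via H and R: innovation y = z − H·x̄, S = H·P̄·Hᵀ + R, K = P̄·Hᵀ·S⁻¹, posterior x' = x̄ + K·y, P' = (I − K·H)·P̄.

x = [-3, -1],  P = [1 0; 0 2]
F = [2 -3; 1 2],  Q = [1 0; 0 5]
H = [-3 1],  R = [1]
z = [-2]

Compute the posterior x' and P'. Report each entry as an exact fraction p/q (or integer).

x' = [-62/47, -279/47]
P' = [245/282 328/141; 328/141 1006/141]

x̄ = F·x = [-3, -5]
P̄ = F·P·Fᵀ + Q = [23 -10; -10 14]
y = z − H·x̄ = [-6]
S = H·P̄·Hᵀ + R = [282]
K = P̄·Hᵀ·S⁻¹ = [-79/282; 22/141]
x' = x̄ + K·y = [-62/47, -279/47]
P' = (I − K·H)·P̄ = [245/282 328/141; 328/141 1006/141]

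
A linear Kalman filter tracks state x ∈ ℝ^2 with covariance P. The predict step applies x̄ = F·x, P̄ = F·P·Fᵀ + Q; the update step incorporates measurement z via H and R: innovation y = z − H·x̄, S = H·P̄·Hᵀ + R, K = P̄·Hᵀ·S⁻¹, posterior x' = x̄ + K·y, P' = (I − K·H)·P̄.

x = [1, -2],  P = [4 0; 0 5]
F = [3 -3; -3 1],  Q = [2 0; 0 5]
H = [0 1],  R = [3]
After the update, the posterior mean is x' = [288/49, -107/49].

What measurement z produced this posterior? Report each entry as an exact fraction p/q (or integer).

x̄ = F·x = [9, -5]
P̄ = F·P·Fᵀ + Q = [83 -51; -51 46]
S = H·P̄·Hᵀ + R = [49]
K = P̄·Hᵀ·S⁻¹ = [-51/49; 46/49]
x' − x̄ = [-153/49, 138/49] = K·y
y = (KᵀK)⁻¹·Kᵀ·(x' − x̄) = [3]
z = y + H·x̄ = [3] + [-5] = [-2]

z = [-2]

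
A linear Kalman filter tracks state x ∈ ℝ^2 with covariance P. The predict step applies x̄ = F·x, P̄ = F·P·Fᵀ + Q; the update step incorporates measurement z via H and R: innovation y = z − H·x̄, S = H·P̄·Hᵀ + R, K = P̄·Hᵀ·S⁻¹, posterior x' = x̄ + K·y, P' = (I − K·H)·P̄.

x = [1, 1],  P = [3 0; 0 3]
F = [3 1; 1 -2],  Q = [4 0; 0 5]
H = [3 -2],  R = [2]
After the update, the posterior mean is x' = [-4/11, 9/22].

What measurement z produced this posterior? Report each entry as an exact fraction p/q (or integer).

x̄ = F·x = [4, -1]
P̄ = F·P·Fᵀ + Q = [34 3; 3 20]
S = H·P̄·Hᵀ + R = [352]
K = P̄·Hᵀ·S⁻¹ = [3/11; -31/352]
x' − x̄ = [-48/11, 31/22] = K·y
y = (KᵀK)⁻¹·Kᵀ·(x' − x̄) = [-16]
z = y + H·x̄ = [-16] + [14] = [-2]

z = [-2]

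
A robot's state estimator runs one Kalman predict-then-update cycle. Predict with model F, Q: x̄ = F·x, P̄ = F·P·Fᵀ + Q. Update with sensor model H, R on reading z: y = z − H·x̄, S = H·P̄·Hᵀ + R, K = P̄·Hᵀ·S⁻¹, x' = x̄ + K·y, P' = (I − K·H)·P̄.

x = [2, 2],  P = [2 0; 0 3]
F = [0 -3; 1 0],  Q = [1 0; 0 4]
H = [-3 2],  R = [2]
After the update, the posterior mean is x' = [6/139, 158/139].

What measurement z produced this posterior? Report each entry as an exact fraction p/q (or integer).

z = [2]

x̄ = F·x = [-6, 2]
P̄ = F·P·Fᵀ + Q = [28 0; 0 6]
S = H·P̄·Hᵀ + R = [278]
K = P̄·Hᵀ·S⁻¹ = [-42/139; 6/139]
x' − x̄ = [840/139, -120/139] = K·y
y = (KᵀK)⁻¹·Kᵀ·(x' − x̄) = [-20]
z = y + H·x̄ = [-20] + [22] = [2]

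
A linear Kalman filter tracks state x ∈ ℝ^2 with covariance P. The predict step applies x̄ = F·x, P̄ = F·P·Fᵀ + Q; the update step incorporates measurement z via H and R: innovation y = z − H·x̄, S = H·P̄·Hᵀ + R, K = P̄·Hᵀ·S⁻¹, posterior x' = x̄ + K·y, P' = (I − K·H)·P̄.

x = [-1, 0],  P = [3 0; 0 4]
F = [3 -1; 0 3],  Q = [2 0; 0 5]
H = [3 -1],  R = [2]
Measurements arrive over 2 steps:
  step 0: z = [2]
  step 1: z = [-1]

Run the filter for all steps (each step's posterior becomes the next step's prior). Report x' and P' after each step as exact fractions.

step 0: x' = [-15/412, -847/412], P' = [1275/412 3603/412; 3603/412 10963/412]
step 1: x' = [161716/119119, 53959/10829], P' = [404700/119119 109392/10829; 109392/10829 346742/10829]

step 0: x̄ = F·x = [-3, 0]
step 0: P̄ = F·P·Fᵀ + Q = [33 -12; -12 41]
step 0: y = z − H·x̄ = [11]
step 0: S = H·P̄·Hᵀ + R = [412]
step 0: K = P̄·Hᵀ·S⁻¹ = [111/412; -77/412]
step 0: x' = x̄ + K·y = [-15/412, -847/412]
step 0: P' = (I − K·H)·P̄ = [1275/412 3603/412; 3603/412 10963/412]
step 1: x̄ = F·x = [401/206, -2541/412]
step 1: P̄ = F·P·Fᵀ + Q = [411/103 -231/206; -231/206 100727/412]
step 1: y = z − H·x̄ = [-5359/412]
step 1: S = H·P̄·Hᵀ + R = [119119/412]
step 1: K = P̄·Hᵀ·S⁻¹ = [5394/119119; -9283/10829]
step 1: x' = x̄ + K·y = [161716/119119, 53959/10829]
step 1: P' = (I − K·H)·P̄ = [404700/119119 109392/10829; 109392/10829 346742/10829]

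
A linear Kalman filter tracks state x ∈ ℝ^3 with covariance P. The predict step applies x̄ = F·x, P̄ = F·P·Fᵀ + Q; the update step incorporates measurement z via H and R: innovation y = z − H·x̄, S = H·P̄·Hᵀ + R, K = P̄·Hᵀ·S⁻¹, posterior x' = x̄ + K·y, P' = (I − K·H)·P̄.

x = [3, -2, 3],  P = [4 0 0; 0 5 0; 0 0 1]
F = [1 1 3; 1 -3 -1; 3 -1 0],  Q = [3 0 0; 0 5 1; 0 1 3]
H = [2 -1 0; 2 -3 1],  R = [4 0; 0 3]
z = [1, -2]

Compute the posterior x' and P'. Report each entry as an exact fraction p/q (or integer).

x' = [7372/1391, 11469/1391, 16227/1391]
P' = [6034/1391 9184/1391 14917/1391; 9184/1391 116684/9737 209374/9737; 14917/1391 209374/9737 418336/9737]

x̄ = F·x = [10, 6, 11]
P̄ = F·P·Fᵀ + Q = [21 -14 7; -14 55 28; 7 28 44]
y = z − H·x̄ = [-13, -15]
S = H·P̄·Hᵀ + R = [199 347; 347 654]
K = P̄·Hᵀ·S⁻¹ = [721/1391 -189/1391; 2973/9737 -4034/9737; -134/9737 -316/9737]
x' = x̄ + K·y = [7372/1391, 11469/1391, 16227/1391]
P' = (I − K·H)·P̄ = [6034/1391 9184/1391 14917/1391; 9184/1391 116684/9737 209374/9737; 14917/1391 209374/9737 418336/9737]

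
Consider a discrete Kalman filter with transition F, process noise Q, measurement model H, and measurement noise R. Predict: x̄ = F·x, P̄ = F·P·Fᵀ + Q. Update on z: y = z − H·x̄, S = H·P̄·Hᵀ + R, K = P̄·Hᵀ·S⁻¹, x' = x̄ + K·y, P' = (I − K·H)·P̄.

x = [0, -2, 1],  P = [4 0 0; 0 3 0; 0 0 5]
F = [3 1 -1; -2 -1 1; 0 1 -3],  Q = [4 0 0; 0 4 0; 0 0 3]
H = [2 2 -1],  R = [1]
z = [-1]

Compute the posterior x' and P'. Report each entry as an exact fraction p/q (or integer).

x̄ = F·x = [-3, 3, -5]
P̄ = F·P·Fᵀ + Q = [48 -32 18; -32 28 -18; 18 -18 51]
y = z − H·x̄ = [-6]
S = H·P̄·Hᵀ + R = [100]
K = P̄·Hᵀ·S⁻¹ = [7/50; 1/10; -51/100]
x' = x̄ + K·y = [-96/25, 12/5, -97/50]
P' = (I − K·H)·P̄ = [1151/25 -167/5 1257/50; -167/5 27 -129/10; 1257/50 -129/10 2499/100]

x' = [-96/25, 12/5, -97/50]
P' = [1151/25 -167/5 1257/50; -167/5 27 -129/10; 1257/50 -129/10 2499/100]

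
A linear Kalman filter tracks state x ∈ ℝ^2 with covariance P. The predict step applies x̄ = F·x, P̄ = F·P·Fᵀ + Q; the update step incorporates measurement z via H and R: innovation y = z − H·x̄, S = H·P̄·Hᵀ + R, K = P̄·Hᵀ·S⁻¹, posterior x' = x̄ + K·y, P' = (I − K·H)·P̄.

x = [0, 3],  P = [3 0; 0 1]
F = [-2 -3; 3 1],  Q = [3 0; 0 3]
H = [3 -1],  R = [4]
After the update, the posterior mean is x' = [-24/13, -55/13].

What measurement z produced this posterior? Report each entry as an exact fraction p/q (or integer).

x̄ = F·x = [-9, 3]
P̄ = F·P·Fᵀ + Q = [24 -21; -21 31]
S = H·P̄·Hᵀ + R = [377]
K = P̄·Hᵀ·S⁻¹ = [93/377; -94/377]
x' − x̄ = [93/13, -94/13] = K·y
y = (KᵀK)⁻¹·Kᵀ·(x' − x̄) = [29]
z = y + H·x̄ = [29] + [-30] = [-1]

z = [-1]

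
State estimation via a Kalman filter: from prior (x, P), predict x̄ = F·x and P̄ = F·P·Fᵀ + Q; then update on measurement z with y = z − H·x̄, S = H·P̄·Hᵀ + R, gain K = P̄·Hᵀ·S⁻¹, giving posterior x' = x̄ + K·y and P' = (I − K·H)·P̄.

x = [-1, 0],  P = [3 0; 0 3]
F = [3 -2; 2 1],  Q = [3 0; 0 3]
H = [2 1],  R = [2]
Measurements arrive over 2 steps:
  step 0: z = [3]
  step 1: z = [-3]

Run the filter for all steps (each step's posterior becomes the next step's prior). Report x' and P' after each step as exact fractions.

step 0: x' = [87/59, -5/118], P' = [174/59 -300/59; -300/59 621/59]
step 1: x' = [-45145/16064, 85957/32128], P' = [3405/2008 -9681/4016; -9681/4016 38973/8032]

step 0: x̄ = F·x = [-3, -2]
step 0: P̄ = F·P·Fᵀ + Q = [42 12; 12 18]
step 0: y = z − H·x̄ = [11]
step 0: S = H·P̄·Hᵀ + R = [236]
step 0: K = P̄·Hᵀ·S⁻¹ = [24/59; 21/118]
step 0: x' = x̄ + K·y = [87/59, -5/118]
step 0: P' = (I − K·H)·P̄ = [174/59 -300/59; -300/59 621/59]
step 1: x̄ = F·x = [266/59, 343/118]
step 1: P̄ = F·P·Fᵀ + Q = [7827/59 102/59; 102/59 294/59]
step 1: y = z − H·x̄ = [-1761/118]
step 1: S = H·P̄·Hᵀ + R = [32128/59]
step 1: K = P̄·Hᵀ·S⁻¹ = [3939/8032; 249/16064]
step 1: x' = x̄ + K·y = [-45145/16064, 85957/32128]
step 1: P' = (I − K·H)·P̄ = [3405/2008 -9681/4016; -9681/4016 38973/8032]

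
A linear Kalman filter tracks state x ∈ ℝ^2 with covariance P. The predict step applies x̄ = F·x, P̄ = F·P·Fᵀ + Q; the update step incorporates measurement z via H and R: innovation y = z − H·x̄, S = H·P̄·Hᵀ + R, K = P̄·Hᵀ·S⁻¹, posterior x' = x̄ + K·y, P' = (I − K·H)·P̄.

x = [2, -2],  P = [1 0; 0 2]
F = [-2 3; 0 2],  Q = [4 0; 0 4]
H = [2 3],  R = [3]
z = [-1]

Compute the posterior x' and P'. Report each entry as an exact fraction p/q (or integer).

x' = [-862/359, 424/359]
P' = [1590/359 -972/359; -972/359 708/359]

x̄ = F·x = [-10, -4]
P̄ = F·P·Fᵀ + Q = [26 12; 12 12]
y = z − H·x̄ = [31]
S = H·P̄·Hᵀ + R = [359]
K = P̄·Hᵀ·S⁻¹ = [88/359; 60/359]
x' = x̄ + K·y = [-862/359, 424/359]
P' = (I − K·H)·P̄ = [1590/359 -972/359; -972/359 708/359]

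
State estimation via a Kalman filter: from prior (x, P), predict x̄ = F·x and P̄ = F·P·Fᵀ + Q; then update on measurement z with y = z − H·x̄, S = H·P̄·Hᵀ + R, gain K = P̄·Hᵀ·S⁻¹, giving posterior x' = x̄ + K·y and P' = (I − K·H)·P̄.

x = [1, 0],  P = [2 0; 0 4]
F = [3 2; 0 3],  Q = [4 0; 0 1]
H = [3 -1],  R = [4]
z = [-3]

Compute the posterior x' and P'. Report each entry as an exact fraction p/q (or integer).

x' = [-363/239, -420/239]
P' = [982/239 2586/239; 2586/239 7618/239]

x̄ = F·x = [3, 0]
P̄ = F·P·Fᵀ + Q = [38 24; 24 37]
y = z − H·x̄ = [-12]
S = H·P̄·Hᵀ + R = [239]
K = P̄·Hᵀ·S⁻¹ = [90/239; 35/239]
x' = x̄ + K·y = [-363/239, -420/239]
P' = (I − K·H)·P̄ = [982/239 2586/239; 2586/239 7618/239]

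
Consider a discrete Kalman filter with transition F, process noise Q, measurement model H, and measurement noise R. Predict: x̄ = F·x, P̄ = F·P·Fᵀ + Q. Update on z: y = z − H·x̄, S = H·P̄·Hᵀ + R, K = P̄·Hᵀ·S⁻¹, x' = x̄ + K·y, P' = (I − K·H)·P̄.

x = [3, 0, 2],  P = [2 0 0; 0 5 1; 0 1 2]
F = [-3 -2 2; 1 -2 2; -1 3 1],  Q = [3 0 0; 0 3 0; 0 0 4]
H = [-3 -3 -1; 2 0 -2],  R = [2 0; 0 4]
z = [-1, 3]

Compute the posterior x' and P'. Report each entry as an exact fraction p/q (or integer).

x' = [-434867/89222, 326709/44611, -559683/89222]
P' = [276295/44611 -360919/44611 269566/44611; -360919/44611 486090/44611 -366735/44611; 269566/44611 -366735/44611 306781/44611]

x̄ = F·x = [-5, 7, -1]
P̄ = F·P·Fᵀ + Q = [41 14 -16; 14 25 -24; -16 -24 59]
y = z − H·x̄ = [4, 11]
S = H·P̄·Hᵀ + R = [667 -420; -420 532]
K = P̄·Hᵀ·S⁻¹ = [-1121/6373 6729/89222; -627/6373 2908/44611; -1091/6373 -37215/89222]
x' = x̄ + K·y = [-434867/89222, 326709/44611, -559683/89222]
P' = (I − K·H)·P̄ = [276295/44611 -360919/44611 269566/44611; -360919/44611 486090/44611 -366735/44611; 269566/44611 -366735/44611 306781/44611]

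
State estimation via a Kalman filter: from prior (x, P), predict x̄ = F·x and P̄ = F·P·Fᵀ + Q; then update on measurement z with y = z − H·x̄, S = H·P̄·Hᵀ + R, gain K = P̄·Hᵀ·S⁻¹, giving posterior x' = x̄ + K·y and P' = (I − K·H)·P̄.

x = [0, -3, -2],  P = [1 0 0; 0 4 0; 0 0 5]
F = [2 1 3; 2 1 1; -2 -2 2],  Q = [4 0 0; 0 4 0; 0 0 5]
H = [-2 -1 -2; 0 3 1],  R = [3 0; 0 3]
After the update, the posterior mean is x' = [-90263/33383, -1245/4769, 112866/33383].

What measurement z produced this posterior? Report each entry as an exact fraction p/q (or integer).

z = [-1, 3]

x̄ = F·x = [-9, -5, 2]
P̄ = F·P·Fᵀ + Q = [57 23 18; 23 17 -2; 18 -2 45]
S = H·P̄·Hᵀ + R = [656 -301; -301 189]
K = P̄·Hᵀ·S⁻¹ = [-930/4769 4999/33383; 514/4769 2055/4769; -1671/4769 -11740/33383]
x' − x̄ = [210184/33383, 22600/4769, 46100/33383] = K·y
y = (KᵀK)⁻¹·Kᵀ·(x' − x̄) = [-20, 16]
z = y + H·x̄ = [-20, 16] + [19, -13] = [-1, 3]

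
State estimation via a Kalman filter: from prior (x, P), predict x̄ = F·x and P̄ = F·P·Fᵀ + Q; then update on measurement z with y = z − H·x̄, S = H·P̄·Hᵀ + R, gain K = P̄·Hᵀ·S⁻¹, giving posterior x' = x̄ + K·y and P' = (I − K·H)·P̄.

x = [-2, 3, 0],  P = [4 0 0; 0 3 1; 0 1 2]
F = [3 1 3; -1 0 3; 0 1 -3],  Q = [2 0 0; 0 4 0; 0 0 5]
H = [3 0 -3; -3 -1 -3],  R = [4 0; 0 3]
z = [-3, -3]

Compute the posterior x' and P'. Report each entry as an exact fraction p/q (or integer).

x̄ = F·x = [-3, 2, 3]
P̄ = F·P·Fᵀ + Q = [65 9 -15; 9 26 -15; -15 -15 20]
y = z − H·x̄ = [15, -1]
S = H·P̄·Hᵀ + R = [1039 -477; -477 488]
K = P̄·Hᵀ·S⁻¹ = [41277/279503 -50721/279503; 31320/279503 26032/279503; -7320/39929 -7155/39929]
x' = x̄ + K·y = [-168633/279503, 1002774/279503, 17142/39929]
P' = (I − K·H)·P̄ = [196576/279503 -862185/279503 20220/39929; -862185/279503 5220294/279503 -129135/39929; 20220/39929 -129135/39929 29980/39929]

x' = [-168633/279503, 1002774/279503, 17142/39929]
P' = [196576/279503 -862185/279503 20220/39929; -862185/279503 5220294/279503 -129135/39929; 20220/39929 -129135/39929 29980/39929]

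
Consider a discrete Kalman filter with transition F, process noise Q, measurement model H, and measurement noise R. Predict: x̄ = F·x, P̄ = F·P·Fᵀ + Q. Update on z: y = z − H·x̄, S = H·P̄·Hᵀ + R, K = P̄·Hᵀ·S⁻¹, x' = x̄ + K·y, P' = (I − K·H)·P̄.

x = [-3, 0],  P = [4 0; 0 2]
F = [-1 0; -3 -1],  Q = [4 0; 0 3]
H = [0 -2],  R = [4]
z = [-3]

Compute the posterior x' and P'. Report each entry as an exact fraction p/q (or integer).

x̄ = F·x = [3, 9]
P̄ = F·P·Fᵀ + Q = [8 12; 12 41]
y = z − H·x̄ = [15]
S = H·P̄·Hᵀ + R = [168]
K = P̄·Hᵀ·S⁻¹ = [-1/7; -41/84]
x' = x̄ + K·y = [6/7, 47/28]
P' = (I − K·H)·P̄ = [32/7 2/7; 2/7 41/42]

x' = [6/7, 47/28]
P' = [32/7 2/7; 2/7 41/42]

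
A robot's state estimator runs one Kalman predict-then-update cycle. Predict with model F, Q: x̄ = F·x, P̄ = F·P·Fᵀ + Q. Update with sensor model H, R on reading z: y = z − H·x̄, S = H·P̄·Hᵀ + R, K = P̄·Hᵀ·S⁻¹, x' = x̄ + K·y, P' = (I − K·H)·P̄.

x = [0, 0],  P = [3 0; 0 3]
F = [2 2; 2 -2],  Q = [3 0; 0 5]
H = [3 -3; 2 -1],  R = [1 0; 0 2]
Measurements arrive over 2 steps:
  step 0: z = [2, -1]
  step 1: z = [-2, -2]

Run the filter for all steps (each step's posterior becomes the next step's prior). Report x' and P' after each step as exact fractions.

step 0: x̄ = F·x = [0, 0]
step 0: P̄ = F·P·Fᵀ + Q = [27 0; 0 29]
step 0: y = z − H·x̄ = [2, -1]
step 0: S = H·P̄·Hᵀ + R = [505 249; 249 139]
step 0: K = P̄·Hᵀ·S⁻¹ = [-2187/8194 7101/8194; -2436/4097 3509/4097]
step 0: x' = x̄ + K·y = [-675/482, -493/241]
step 0: P' = (I − K·H)·P̄ = [14931/8194 7830/4097; 7830/4097 8642/4097]
step 1: x̄ = F·x = [-1661/241, 311/241]
step 1: P̄ = F·P·Fᵀ + Q = [139361/4097 -4706/4097; -4706/4097 22275/4097]
step 1: y = z − H·x̄ = [5434/241, 3151/241]
step 1: S = H·P̄·Hᵀ + R = [1543529/4097 945345/4097; 945345/4097 606737/4097]
step 1: K = P̄·Hᵀ·S⁻¹ = [-1392459/10456184 7054011/10456184; -584451/1307023 842362/1307023]
step 1: x' = x̄ + K·y = [-11233009/10456184, -477759/1307023]
step 1: P' = (I − K·H)·P̄ = [14572175/10456184 1879541/1307023; 1879541/1307023 2074358/1307023]

step 0: x' = [-675/482, -493/241], P' = [14931/8194 7830/4097; 7830/4097 8642/4097]
step 1: x' = [-11233009/10456184, -477759/1307023], P' = [14572175/10456184 1879541/1307023; 1879541/1307023 2074358/1307023]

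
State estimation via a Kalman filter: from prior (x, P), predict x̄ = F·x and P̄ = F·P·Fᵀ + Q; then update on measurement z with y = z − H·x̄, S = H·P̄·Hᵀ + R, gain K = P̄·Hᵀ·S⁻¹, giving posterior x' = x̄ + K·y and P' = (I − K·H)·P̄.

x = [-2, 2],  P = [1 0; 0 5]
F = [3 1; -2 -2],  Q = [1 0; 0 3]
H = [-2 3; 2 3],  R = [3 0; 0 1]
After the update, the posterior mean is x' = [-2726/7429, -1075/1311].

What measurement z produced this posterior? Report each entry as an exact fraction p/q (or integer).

x̄ = F·x = [-4, 0]
P̄ = F·P·Fᵀ + Q = [15 -16; -16 27]
S = H·P̄·Hᵀ + R = [498 183; 183 112]
K = P̄·Hᵀ·S⁻¹ = [-1814/7429 1770/7429; 217/1311 73/437]
x' − x̄ = [26990/7429, -1075/1311] = K·y
y = (KᵀK)⁻¹·Kᵀ·(x' − x̄) = [-10, 5]
z = y + H·x̄ = [-10, 5] + [8, -8] = [-2, -3]

z = [-2, -3]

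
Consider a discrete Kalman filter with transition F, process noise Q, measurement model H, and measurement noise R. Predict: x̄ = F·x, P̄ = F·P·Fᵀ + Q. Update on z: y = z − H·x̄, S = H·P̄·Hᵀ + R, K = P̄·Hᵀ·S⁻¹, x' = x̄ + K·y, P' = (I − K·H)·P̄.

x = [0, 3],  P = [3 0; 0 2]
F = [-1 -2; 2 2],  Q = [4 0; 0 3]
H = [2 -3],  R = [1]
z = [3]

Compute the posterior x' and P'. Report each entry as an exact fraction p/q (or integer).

x' = [-60/109, -585/436]
P' = [339/109 220/109; 220/109 619/436]

x̄ = F·x = [-6, 6]
P̄ = F·P·Fᵀ + Q = [15 -14; -14 23]
y = z − H·x̄ = [33]
S = H·P̄·Hᵀ + R = [436]
K = P̄·Hᵀ·S⁻¹ = [18/109; -97/436]
x' = x̄ + K·y = [-60/109, -585/436]
P' = (I − K·H)·P̄ = [339/109 220/109; 220/109 619/436]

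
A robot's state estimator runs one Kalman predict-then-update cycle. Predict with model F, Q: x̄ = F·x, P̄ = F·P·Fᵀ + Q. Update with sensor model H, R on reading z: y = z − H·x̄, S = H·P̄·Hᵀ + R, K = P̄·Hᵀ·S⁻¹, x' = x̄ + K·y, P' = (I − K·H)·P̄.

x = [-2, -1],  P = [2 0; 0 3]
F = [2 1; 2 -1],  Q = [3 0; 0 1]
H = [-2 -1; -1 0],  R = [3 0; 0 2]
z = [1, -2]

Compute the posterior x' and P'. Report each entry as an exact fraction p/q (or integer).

x' = [252/367, -754/367]
P' = [370/367 -542/367; -542/367 1645/367]

x̄ = F·x = [-5, -3]
P̄ = F·P·Fᵀ + Q = [14 5; 5 12]
y = z − H·x̄ = [-12, -7]
S = H·P̄·Hᵀ + R = [91 33; 33 16]
K = P̄·Hᵀ·S⁻¹ = [-66/367 -185/367; -187/367 271/367]
x' = x̄ + K·y = [252/367, -754/367]
P' = (I − K·H)·P̄ = [370/367 -542/367; -542/367 1645/367]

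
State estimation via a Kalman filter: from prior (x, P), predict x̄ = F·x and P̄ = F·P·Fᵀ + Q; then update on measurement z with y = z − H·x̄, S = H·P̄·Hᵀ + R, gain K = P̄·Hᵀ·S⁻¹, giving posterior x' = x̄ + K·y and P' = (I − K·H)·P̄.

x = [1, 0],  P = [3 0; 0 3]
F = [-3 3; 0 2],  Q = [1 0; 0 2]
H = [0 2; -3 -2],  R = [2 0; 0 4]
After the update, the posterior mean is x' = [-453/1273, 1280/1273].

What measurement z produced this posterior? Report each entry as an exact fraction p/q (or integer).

z = [2, -1]

x̄ = F·x = [-3, 0]
P̄ = F·P·Fᵀ + Q = [55 18; 18 14]
S = H·P̄·Hᵀ + R = [58 -164; -164 771]
K = P̄·Hᵀ·S⁻¹ = [-372/1273 -411/1273; 4070/8911 -82/8911]
x' − x̄ = [3366/1273, 1280/1273] = K·y
y = (KᵀK)⁻¹·Kᵀ·(x' − x̄) = [2, -10]
z = y + H·x̄ = [2, -10] + [0, 9] = [2, -1]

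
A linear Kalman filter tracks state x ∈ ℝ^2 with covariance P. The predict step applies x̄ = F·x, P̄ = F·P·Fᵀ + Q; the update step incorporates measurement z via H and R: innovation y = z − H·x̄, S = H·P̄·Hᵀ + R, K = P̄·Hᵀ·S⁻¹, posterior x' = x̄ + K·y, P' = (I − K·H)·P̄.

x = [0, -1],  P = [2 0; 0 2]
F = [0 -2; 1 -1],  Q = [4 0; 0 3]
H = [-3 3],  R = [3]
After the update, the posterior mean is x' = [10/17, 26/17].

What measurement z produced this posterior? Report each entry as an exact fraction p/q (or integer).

x̄ = F·x = [2, 1]
P̄ = F·P·Fᵀ + Q = [12 4; 4 7]
S = H·P̄·Hᵀ + R = [102]
K = P̄·Hᵀ·S⁻¹ = [-4/17; 3/34]
x' − x̄ = [-24/17, 9/17] = K·y
y = (KᵀK)⁻¹·Kᵀ·(x' − x̄) = [6]
z = y + H·x̄ = [6] + [-3] = [3]

z = [3]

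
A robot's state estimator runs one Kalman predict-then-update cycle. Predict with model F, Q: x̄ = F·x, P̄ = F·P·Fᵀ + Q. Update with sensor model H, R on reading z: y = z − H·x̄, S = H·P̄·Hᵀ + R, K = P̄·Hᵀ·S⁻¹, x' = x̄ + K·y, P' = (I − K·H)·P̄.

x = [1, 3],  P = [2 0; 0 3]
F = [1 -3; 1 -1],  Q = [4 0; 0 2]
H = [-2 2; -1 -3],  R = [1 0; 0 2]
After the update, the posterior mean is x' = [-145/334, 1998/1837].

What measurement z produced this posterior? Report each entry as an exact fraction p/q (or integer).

x̄ = F·x = [-8, -2]
P̄ = F·P·Fᵀ + Q = [33 11; 11 7]
S = H·P̄·Hᵀ + R = [73 68; 68 164]
K = P̄·Hᵀ·S⁻¹ = [-62/167 -83/334; 216/1837 -448/1837]
x' − x̄ = [2527/334, 5672/1837] = K·y
y = (KᵀK)⁻¹·Kᵀ·(x' − x̄) = [-9, -17]
z = y + H·x̄ = [-9, -17] + [12, 14] = [3, -3]

z = [3, -3]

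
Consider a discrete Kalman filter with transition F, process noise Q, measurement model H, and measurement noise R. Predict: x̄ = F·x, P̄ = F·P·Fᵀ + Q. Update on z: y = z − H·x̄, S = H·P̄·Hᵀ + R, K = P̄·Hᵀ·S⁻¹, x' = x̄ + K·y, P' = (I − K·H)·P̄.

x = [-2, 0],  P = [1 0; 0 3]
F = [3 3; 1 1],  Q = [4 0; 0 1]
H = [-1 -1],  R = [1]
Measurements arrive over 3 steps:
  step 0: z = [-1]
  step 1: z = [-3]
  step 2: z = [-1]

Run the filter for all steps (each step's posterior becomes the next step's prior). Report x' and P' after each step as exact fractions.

step 0: x̄ = F·x = [-6, -2]
step 0: P̄ = F·P·Fᵀ + Q = [40 12; 12 5]
step 0: y = z − H·x̄ = [-9]
step 0: S = H·P̄·Hᵀ + R = [70]
step 0: K = P̄·Hᵀ·S⁻¹ = [-26/35; -17/70]
step 0: x' = x̄ + K·y = [24/35, 13/70]
step 0: P' = (I − K·H)·P̄ = [48/35 -22/35; -22/35 61/70]
step 1: x̄ = F·x = [183/70, 61/70]
step 1: P̄ = F·P·Fᵀ + Q = [901/70 207/70; 207/70 139/70]
step 1: y = z − H·x̄ = [17/35]
step 1: S = H·P̄·Hᵀ + R = [762/35]
step 1: K = P̄·Hᵀ·S⁻¹ = [-277/381; -173/762]
step 1: x' = x̄ + K·y = [1723/762, 290/381]
step 1: P' = (I − K·H)·P̄ = [1039/762 -485/762; -485/762 329/381]
step 2: x̄ = F·x = [2303/254, 2303/762]
step 2: P̄ = F·P·Fᵀ + Q = [3197/254 727/254; 727/254 1489/762]
step 2: y = z − H·x̄ = [4225/381]
step 2: S = H·P̄·Hᵀ + R = [8102/381]
step 2: K = P̄·Hᵀ·S⁻¹ = [-2943/4051; -1835/8102]
step 2: x' = x̄ + K·y = [8189/8102, 2069/4051]
step 2: P' = (I − K·H)·P̄ = [11045/8102 -5159/8102; -5159/8102 3497/4051]

step 0: x' = [24/35, 13/70], P' = [48/35 -22/35; -22/35 61/70]
step 1: x' = [1723/762, 290/381], P' = [1039/762 -485/762; -485/762 329/381]
step 2: x' = [8189/8102, 2069/4051], P' = [11045/8102 -5159/8102; -5159/8102 3497/4051]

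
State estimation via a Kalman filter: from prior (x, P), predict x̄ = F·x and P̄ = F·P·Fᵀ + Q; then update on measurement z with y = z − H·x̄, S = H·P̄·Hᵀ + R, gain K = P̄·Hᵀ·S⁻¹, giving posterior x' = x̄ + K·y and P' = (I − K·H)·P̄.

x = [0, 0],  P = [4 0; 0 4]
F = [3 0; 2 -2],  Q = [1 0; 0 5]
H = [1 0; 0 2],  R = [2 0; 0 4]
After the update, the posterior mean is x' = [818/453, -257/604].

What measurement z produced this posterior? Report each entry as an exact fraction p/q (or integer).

x̄ = F·x = [0, 0]
P̄ = F·P·Fᵀ + Q = [37 24; 24 37]
S = H·P̄·Hᵀ + R = [39 48; 48 152]
K = P̄·Hᵀ·S⁻¹ = [415/453 4/151; 4/151 289/604]
x' − x̄ = [818/453, -257/604] = K·y
y = (KᵀK)⁻¹·Kᵀ·(x' − x̄) = [2, -1]
z = y + H·x̄ = [2, -1] + [0, 0] = [2, -1]

z = [2, -1]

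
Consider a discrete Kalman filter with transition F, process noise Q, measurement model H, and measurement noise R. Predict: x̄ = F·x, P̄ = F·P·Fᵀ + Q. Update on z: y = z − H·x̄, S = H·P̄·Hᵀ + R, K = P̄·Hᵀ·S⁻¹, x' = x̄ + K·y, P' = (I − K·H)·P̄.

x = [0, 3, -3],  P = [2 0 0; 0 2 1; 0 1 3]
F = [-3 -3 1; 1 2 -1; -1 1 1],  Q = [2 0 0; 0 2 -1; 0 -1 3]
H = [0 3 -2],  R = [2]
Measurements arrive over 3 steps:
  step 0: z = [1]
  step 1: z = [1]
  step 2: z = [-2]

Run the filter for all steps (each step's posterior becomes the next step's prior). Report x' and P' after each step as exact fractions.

step 0: x̄ = F·x = [-12, 9, 0]
step 0: P̄ = F·P·Fᵀ + Q = [35 -16 1; -16 11 -1; 1 -1 12]
step 0: y = z − H·x̄ = [-26]
step 0: S = H·P̄·Hᵀ + R = [161]
step 0: K = P̄·Hᵀ·S⁻¹ = [-50/161; 5/23; -27/161]
step 0: x' = x̄ + K·y = [-632/161, 77/23, 702/161]
step 0: P' = (I − K·H)·P̄ = [3135/161 -118/23 -1189/161; -118/23 78/23 112/23; -1189/161 112/23 1203/161]
step 1: x̄ = F·x = [981/161, -256/161, 1873/161]
step 1: P̄ = F·P·Fᵀ + Q = [22216/161 -7286/161 12158/161; -7286/161 2782/161 -4175/161; 12158/161 -4175/161 10965/161]
step 1: y = z − H·x̄ = [4675/161]
step 1: S = H·P̄·Hᵀ + R = [119320/161]
step 1: K = P̄·Hᵀ·S⁻¹ = [-23087/59660; 2087/14915; -6891/23864]
step 1: x' = x̄ + K·y = [-61373/11932, 7377/2983, 77527/23864]
step 1: P' = (I − K·H)·P̄ = [805551/29830 -76432/14915 -87101/11932; -76432/14915 41298/14915 11972/2983; -87101/11932 11972/2983 150555/23864]
step 2: x̄ = F·x = [14143/1256, -82241/23864, 259289/23864]
step 2: P̄ = F·P·Fᵀ + Q = [1279541/6280 -420433/6280 125837/1256; -420433/6280 2915831/119320 -817043/23864; 125837/1256 -817043/23864 1717203/23864]
step 2: y = z − H·x̄ = [37767/1256]
step 2: S = H·P̄·Hᵀ + R = [5781461/6280]
step 2: K = P̄·Hᵀ·S⁻¹ = [-2519669/5781461; 890417/5781461; -1548825/5781461]
step 2: x' = x̄ + K·y = [-10663325/5781461, 130148140/109847759, 308657834/109847759]
step 2: P' = (I − K·H)·P̄ = [167019828/5781461 -29802688/5781461 -42184363/5781461; -29802688/5781461 285630090/109847759 411527212/109847759; -42184363/5781461 411527212/109847759 646718493/109847759]

step 0: x' = [-632/161, 77/23, 702/161], P' = [3135/161 -118/23 -1189/161; -118/23 78/23 112/23; -1189/161 112/23 1203/161]
step 1: x' = [-61373/11932, 7377/2983, 77527/23864], P' = [805551/29830 -76432/14915 -87101/11932; -76432/14915 41298/14915 11972/2983; -87101/11932 11972/2983 150555/23864]
step 2: x' = [-10663325/5781461, 130148140/109847759, 308657834/109847759], P' = [167019828/5781461 -29802688/5781461 -42184363/5781461; -29802688/5781461 285630090/109847759 411527212/109847759; -42184363/5781461 411527212/109847759 646718493/109847759]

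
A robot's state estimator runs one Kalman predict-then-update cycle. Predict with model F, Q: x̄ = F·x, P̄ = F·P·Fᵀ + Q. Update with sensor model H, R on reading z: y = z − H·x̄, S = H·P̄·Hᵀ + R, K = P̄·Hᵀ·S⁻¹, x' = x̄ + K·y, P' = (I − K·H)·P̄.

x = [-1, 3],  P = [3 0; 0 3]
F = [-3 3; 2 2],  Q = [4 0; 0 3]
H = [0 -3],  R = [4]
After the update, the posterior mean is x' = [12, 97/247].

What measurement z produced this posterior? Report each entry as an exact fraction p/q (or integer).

x̄ = F·x = [12, 4]
P̄ = F·P·Fᵀ + Q = [58 0; 0 27]
S = H·P̄·Hᵀ + R = [247]
K = P̄·Hᵀ·S⁻¹ = [0; -81/247]
x' − x̄ = [0, -891/247] = K·y
y = (KᵀK)⁻¹·Kᵀ·(x' − x̄) = [11]
z = y + H·x̄ = [11] + [-12] = [-1]

z = [-1]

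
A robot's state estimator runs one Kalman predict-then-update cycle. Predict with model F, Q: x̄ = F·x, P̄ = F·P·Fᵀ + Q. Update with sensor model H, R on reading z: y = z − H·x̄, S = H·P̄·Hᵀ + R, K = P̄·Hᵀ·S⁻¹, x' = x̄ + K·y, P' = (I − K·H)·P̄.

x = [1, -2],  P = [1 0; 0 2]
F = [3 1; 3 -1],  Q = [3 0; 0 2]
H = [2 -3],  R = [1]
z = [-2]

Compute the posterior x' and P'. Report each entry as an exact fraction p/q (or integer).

x̄ = F·x = [1, 5]
P̄ = F·P·Fᵀ + Q = [14 7; 7 13]
y = z − H·x̄ = [11]
S = H·P̄·Hᵀ + R = [90]
K = P̄·Hᵀ·S⁻¹ = [7/90; -5/18]
x' = x̄ + K·y = [167/90, 35/18]
P' = (I − K·H)·P̄ = [1211/90 161/18; 161/18 109/18]

x' = [167/90, 35/18]
P' = [1211/90 161/18; 161/18 109/18]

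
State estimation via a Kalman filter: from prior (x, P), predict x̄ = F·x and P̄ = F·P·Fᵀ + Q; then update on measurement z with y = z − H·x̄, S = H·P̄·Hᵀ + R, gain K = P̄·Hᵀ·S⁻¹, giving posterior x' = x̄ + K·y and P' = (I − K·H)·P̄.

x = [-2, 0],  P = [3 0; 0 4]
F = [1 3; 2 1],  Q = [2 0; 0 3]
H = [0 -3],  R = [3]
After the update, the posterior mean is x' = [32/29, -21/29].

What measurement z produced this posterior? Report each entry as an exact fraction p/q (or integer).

z = [2]

x̄ = F·x = [-2, -4]
P̄ = F·P·Fᵀ + Q = [41 18; 18 19]
S = H·P̄·Hᵀ + R = [174]
K = P̄·Hᵀ·S⁻¹ = [-9/29; -19/58]
x' − x̄ = [90/29, 95/29] = K·y
y = (KᵀK)⁻¹·Kᵀ·(x' − x̄) = [-10]
z = y + H·x̄ = [-10] + [12] = [2]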